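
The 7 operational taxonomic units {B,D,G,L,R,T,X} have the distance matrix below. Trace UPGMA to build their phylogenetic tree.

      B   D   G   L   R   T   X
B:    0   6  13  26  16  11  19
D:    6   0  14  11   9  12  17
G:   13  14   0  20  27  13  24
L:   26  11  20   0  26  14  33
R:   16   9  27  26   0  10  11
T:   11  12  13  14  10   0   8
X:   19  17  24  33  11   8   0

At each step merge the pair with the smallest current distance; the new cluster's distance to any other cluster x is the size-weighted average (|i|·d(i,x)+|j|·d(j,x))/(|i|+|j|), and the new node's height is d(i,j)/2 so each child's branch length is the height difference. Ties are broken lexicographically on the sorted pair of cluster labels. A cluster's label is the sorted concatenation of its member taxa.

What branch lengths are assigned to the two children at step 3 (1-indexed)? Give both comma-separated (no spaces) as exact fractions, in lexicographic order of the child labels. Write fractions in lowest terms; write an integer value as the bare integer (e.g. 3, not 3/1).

21/4,5/4

iteration 1: select B,D (d=6); attach at lengths (3, 3); label the merged cluster BD
  updated: d(BD,G)=27/2, d(BD,L)=37/2, d(BD,R)=25/2, d(BD,T)=23/2, d(BD,X)=18
iteration 2: select T,X (d=8); attach at lengths (4, 4); label the merged cluster TX
  updated: d(BD,TX)=59/4, d(G,TX)=37/2, d(L,TX)=47/2, d(R,TX)=21/2
iteration 3: select R,TX (d=21/2); attach at lengths (21/4, 5/4); label the merged cluster RTX
  updated: d(BD,RTX)=14, d(G,RTX)=64/3, d(L,RTX)=73/3
iteration 4: select BD,G (d=27/2); attach at lengths (15/4, 27/4); label the merged cluster BDG
  updated: d(BDG,L)=19, d(BDG,RTX)=148/9
iteration 5: select BDG,RTX (d=148/9); attach at lengths (53/36, 107/36); label the merged cluster BDGRTX
  updated: d(BDGRTX,L)=65/3
iteration 6: select BDGRTX,L (d=65/3); attach at lengths (47/18, 65/6); label the merged cluster BDGLRTX
final tree: ((((B:3,D:3):15/4,G:27/4):53/36,(R:21/4,(T:4,X:4):5/4):107/36):47/18,L:65/6)
total length: 440/9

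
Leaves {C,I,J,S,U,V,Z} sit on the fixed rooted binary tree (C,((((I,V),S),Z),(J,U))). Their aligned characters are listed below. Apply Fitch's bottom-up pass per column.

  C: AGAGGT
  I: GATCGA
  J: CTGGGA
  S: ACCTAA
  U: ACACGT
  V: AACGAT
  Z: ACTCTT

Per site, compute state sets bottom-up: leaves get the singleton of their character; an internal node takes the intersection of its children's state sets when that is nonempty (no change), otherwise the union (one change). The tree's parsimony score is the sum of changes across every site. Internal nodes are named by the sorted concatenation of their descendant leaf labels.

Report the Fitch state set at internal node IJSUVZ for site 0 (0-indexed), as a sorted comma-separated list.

IV@0: {G} ∪ {A} = {A,G} (union, +1)
ISV@0: {A,G} ∩ {A} = {A} (intersection, +0)
ISVZ@0: {A} ∩ {A} = {A} (intersection, +0)
JU@0: {C} ∪ {A} = {A,C} (union, +1)
IJSUVZ@0: {A} ∩ {A,C} = {A} (intersection, +0)
CIJSUVZ@0: {A} ∩ {A} = {A} (intersection, +0)
IV@1: {A} ∩ {A} = {A} (intersection, +0)
ISV@1: {A} ∪ {C} = {A,C} (union, +1)
ISVZ@1: {A,C} ∩ {C} = {C} (intersection, +0)
JU@1: {T} ∪ {C} = {C,T} (union, +1)
IJSUVZ@1: {C} ∩ {C,T} = {C} (intersection, +0)
CIJSUVZ@1: {G} ∪ {C} = {C,G} (union, +1)
IV@2: {T} ∪ {C} = {C,T} (union, +1)
ISV@2: {C,T} ∩ {C} = {C} (intersection, +0)
ISVZ@2: {C} ∪ {T} = {C,T} (union, +1)
JU@2: {G} ∪ {A} = {A,G} (union, +1)
IJSUVZ@2: {C,T} ∪ {A,G} = {A,C,G,T} (union, +1)
CIJSUVZ@2: {A} ∩ {A,C,G,T} = {A} (intersection, +0)
IV@3: {C} ∪ {G} = {C,G} (union, +1)
ISV@3: {C,G} ∪ {T} = {C,G,T} (union, +1)
ISVZ@3: {C,G,T} ∩ {C} = {C} (intersection, +0)
JU@3: {G} ∪ {C} = {C,G} (union, +1)
IJSUVZ@3: {C} ∩ {C,G} = {C} (intersection, +0)
CIJSUVZ@3: {G} ∪ {C} = {C,G} (union, +1)
IV@4: {G} ∪ {A} = {A,G} (union, +1)
ISV@4: {A,G} ∩ {A} = {A} (intersection, +0)
ISVZ@4: {A} ∪ {T} = {A,T} (union, +1)
JU@4: {G} ∩ {G} = {G} (intersection, +0)
IJSUVZ@4: {A,T} ∪ {G} = {A,G,T} (union, +1)
CIJSUVZ@4: {G} ∩ {A,G,T} = {G} (intersection, +0)
IV@5: {A} ∪ {T} = {A,T} (union, +1)
ISV@5: {A,T} ∩ {A} = {A} (intersection, +0)
ISVZ@5: {A} ∪ {T} = {A,T} (union, +1)
JU@5: {A} ∪ {T} = {A,T} (union, +1)
IJSUVZ@5: {A,T} ∩ {A,T} = {A,T} (intersection, +0)
CIJSUVZ@5: {T} ∩ {A,T} = {T} (intersection, +0)
per-site changes: [2, 3, 4, 4, 3, 3]; total = 19

A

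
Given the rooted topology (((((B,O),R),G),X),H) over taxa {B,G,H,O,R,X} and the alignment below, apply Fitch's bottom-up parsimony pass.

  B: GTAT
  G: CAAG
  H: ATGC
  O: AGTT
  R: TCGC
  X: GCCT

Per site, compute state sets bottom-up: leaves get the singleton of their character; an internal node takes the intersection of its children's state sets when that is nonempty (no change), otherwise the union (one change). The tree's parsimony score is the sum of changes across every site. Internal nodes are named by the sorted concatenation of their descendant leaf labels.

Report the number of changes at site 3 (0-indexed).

site 0, node BO: B={G} ∪ O={A} → {A,G} (+1)
site 0, node BOR: BO={A,G} ∪ R={T} → {A,G,T} (+1)
site 0, node BGOR: BOR={A,G,T} ∪ G={C} → {A,C,G,T} (+1)
site 0, node BGORX: BGOR={A,C,G,T} ∩ X={G} → {G} (+0)
site 0, node BGHORX: BGORX={G} ∪ H={A} → {A,G} (+1)
site 1, node BO: B={T} ∪ O={G} → {G,T} (+1)
site 1, node BOR: BO={G,T} ∪ R={C} → {C,G,T} (+1)
site 1, node BGOR: BOR={C,G,T} ∪ G={A} → {A,C,G,T} (+1)
site 1, node BGORX: BGOR={A,C,G,T} ∩ X={C} → {C} (+0)
site 1, node BGHORX: BGORX={C} ∪ H={T} → {C,T} (+1)
site 2, node BO: B={A} ∪ O={T} → {A,T} (+1)
site 2, node BOR: BO={A,T} ∪ R={G} → {A,G,T} (+1)
site 2, node BGOR: BOR={A,G,T} ∩ G={A} → {A} (+0)
site 2, node BGORX: BGOR={A} ∪ X={C} → {A,C} (+1)
site 2, node BGHORX: BGORX={A,C} ∪ H={G} → {A,C,G} (+1)
site 3, node BO: B={T} ∩ O={T} → {T} (+0)
site 3, node BOR: BO={T} ∪ R={C} → {C,T} (+1)
site 3, node BGOR: BOR={C,T} ∪ G={G} → {C,G,T} (+1)
site 3, node BGORX: BGOR={C,G,T} ∩ X={T} → {T} (+0)
site 3, node BGHORX: BGORX={T} ∪ H={C} → {C,T} (+1)
per-site changes: [4, 4, 4, 3]; total = 15

3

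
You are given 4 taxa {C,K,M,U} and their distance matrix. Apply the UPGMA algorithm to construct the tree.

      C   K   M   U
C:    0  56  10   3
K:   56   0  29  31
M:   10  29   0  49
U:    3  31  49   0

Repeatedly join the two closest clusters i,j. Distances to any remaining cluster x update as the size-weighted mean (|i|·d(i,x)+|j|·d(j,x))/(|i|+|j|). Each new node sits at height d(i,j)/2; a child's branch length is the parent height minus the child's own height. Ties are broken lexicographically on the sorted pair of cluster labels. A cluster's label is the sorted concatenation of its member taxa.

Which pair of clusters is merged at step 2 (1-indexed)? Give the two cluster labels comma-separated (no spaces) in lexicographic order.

iteration 1: select C,U (d=3); attach at lengths (3/2, 3/2); label the merged cluster CU
  updated: d(CU,K)=87/2, d(CU,M)=59/2
iteration 2: select K,M (d=29); attach at lengths (29/2, 29/2); label the merged cluster KM
  updated: d(CU,KM)=73/2
iteration 3: select CU,KM (d=73/2); attach at lengths (67/4, 15/4); label the merged cluster CKMU
final tree: ((C:3/2,U:3/2):67/4,(K:29/2,M:29/2):15/4)
total length: 105/2

K,M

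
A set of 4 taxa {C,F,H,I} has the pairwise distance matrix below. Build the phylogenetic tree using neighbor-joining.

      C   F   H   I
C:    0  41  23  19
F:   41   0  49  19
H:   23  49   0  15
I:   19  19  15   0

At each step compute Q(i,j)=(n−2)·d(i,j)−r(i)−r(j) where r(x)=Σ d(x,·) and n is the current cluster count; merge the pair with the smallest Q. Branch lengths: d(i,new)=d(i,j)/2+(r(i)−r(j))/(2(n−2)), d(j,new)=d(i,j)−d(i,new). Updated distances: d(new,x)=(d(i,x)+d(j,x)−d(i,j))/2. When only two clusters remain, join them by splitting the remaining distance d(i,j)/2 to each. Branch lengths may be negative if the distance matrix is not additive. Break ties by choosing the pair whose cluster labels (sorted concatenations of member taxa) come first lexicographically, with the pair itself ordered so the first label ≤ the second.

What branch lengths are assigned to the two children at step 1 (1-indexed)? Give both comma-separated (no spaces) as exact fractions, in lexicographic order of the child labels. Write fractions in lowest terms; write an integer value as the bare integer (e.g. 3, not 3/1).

21/2,25/2

1. join C+H (d=23, Q=-124) ⇒ CH; edges |C|=21/2, |H|=25/2
  updated: d(CH,F)=67/2, d(CH,I)=11/2
2. join CH+F (d=67/2, Q=-58) ⇒ CFH; edges |CH|=10, |F|=47/2
  updated: d(CFH,I)=-9/2
3. join CFH+I (d=-9/2) ⇒ CFHI; edges |CFH|=-9/4, |I|=-9/4
final tree: (((C:21/2,H:25/2):10,F:47/2):-9/4,I:-9/4)
total length: 52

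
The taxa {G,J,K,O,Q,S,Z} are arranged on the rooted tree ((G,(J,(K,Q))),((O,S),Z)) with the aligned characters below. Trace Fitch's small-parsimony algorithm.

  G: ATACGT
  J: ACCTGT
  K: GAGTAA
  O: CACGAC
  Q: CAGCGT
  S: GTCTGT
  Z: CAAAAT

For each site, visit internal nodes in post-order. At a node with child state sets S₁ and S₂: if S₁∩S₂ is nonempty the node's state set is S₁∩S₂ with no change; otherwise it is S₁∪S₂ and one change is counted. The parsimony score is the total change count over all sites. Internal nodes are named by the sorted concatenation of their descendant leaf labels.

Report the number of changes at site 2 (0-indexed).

3

[col 0] KQ: children K:{G}, Q:{C} ∪→ {C,G}; cost 1
[col 0] JKQ: children J:{A}, KQ:{C,G} ∪→ {A,C,G}; cost 1
[col 0] GJKQ: children G:{A}, JKQ:{A,C,G} ∩→ {A}; cost 0
[col 0] OS: children O:{C}, S:{G} ∪→ {C,G}; cost 1
[col 0] OSZ: children OS:{C,G}, Z:{C} ∩→ {C}; cost 0
[col 0] GJKOQSZ: children GJKQ:{A}, OSZ:{C} ∪→ {A,C}; cost 1
[col 1] KQ: children K:{A}, Q:{A} ∩→ {A}; cost 0
[col 1] JKQ: children J:{C}, KQ:{A} ∪→ {A,C}; cost 1
[col 1] GJKQ: children G:{T}, JKQ:{A,C} ∪→ {A,C,T}; cost 1
[col 1] OS: children O:{A}, S:{T} ∪→ {A,T}; cost 1
[col 1] OSZ: children OS:{A,T}, Z:{A} ∩→ {A}; cost 0
[col 1] GJKOQSZ: children GJKQ:{A,C,T}, OSZ:{A} ∩→ {A}; cost 0
[col 2] KQ: children K:{G}, Q:{G} ∩→ {G}; cost 0
[col 2] JKQ: children J:{C}, KQ:{G} ∪→ {C,G}; cost 1
[col 2] GJKQ: children G:{A}, JKQ:{C,G} ∪→ {A,C,G}; cost 1
[col 2] OS: children O:{C}, S:{C} ∩→ {C}; cost 0
[col 2] OSZ: children OS:{C}, Z:{A} ∪→ {A,C}; cost 1
[col 2] GJKOQSZ: children GJKQ:{A,C,G}, OSZ:{A,C} ∩→ {A,C}; cost 0
[col 3] KQ: children K:{T}, Q:{C} ∪→ {C,T}; cost 1
[col 3] JKQ: children J:{T}, KQ:{C,T} ∩→ {T}; cost 0
[col 3] GJKQ: children G:{C}, JKQ:{T} ∪→ {C,T}; cost 1
[col 3] OS: children O:{G}, S:{T} ∪→ {G,T}; cost 1
[col 3] OSZ: children OS:{G,T}, Z:{A} ∪→ {A,G,T}; cost 1
[col 3] GJKOQSZ: children GJKQ:{C,T}, OSZ:{A,G,T} ∩→ {T}; cost 0
[col 4] KQ: children K:{A}, Q:{G} ∪→ {A,G}; cost 1
[col 4] JKQ: children J:{G}, KQ:{A,G} ∩→ {G}; cost 0
[col 4] GJKQ: children G:{G}, JKQ:{G} ∩→ {G}; cost 0
[col 4] OS: children O:{A}, S:{G} ∪→ {A,G}; cost 1
[col 4] OSZ: children OS:{A,G}, Z:{A} ∩→ {A}; cost 0
[col 4] GJKOQSZ: children GJKQ:{G}, OSZ:{A} ∪→ {A,G}; cost 1
[col 5] KQ: children K:{A}, Q:{T} ∪→ {A,T}; cost 1
[col 5] JKQ: children J:{T}, KQ:{A,T} ∩→ {T}; cost 0
[col 5] GJKQ: children G:{T}, JKQ:{T} ∩→ {T}; cost 0
[col 5] OS: children O:{C}, S:{T} ∪→ {C,T}; cost 1
[col 5] OSZ: children OS:{C,T}, Z:{T} ∩→ {T}; cost 0
[col 5] GJKOQSZ: children GJKQ:{T}, OSZ:{T} ∩→ {T}; cost 0
per-site changes: [4, 3, 3, 4, 3, 2]; total = 19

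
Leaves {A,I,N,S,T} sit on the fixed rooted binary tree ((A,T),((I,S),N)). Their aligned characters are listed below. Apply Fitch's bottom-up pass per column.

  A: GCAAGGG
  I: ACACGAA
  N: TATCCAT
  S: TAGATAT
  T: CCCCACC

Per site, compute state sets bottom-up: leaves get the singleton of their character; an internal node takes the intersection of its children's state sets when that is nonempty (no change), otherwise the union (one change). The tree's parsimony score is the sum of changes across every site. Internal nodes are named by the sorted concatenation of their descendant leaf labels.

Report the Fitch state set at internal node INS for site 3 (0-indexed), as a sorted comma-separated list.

C

AT@0: {G} ∪ {C} = {C,G} (union, +1)
IS@0: {A} ∪ {T} = {A,T} (union, +1)
INS@0: {A,T} ∩ {T} = {T} (intersection, +0)
AINST@0: {C,G} ∪ {T} = {C,G,T} (union, +1)
AT@1: {C} ∩ {C} = {C} (intersection, +0)
IS@1: {C} ∪ {A} = {A,C} (union, +1)
INS@1: {A,C} ∩ {A} = {A} (intersection, +0)
AINST@1: {C} ∪ {A} = {A,C} (union, +1)
AT@2: {A} ∪ {C} = {A,C} (union, +1)
IS@2: {A} ∪ {G} = {A,G} (union, +1)
INS@2: {A,G} ∪ {T} = {A,G,T} (union, +1)
AINST@2: {A,C} ∩ {A,G,T} = {A} (intersection, +0)
AT@3: {A} ∪ {C} = {A,C} (union, +1)
IS@3: {C} ∪ {A} = {A,C} (union, +1)
INS@3: {A,C} ∩ {C} = {C} (intersection, +0)
AINST@3: {A,C} ∩ {C} = {C} (intersection, +0)
AT@4: {G} ∪ {A} = {A,G} (union, +1)
IS@4: {G} ∪ {T} = {G,T} (union, +1)
INS@4: {G,T} ∪ {C} = {C,G,T} (union, +1)
AINST@4: {A,G} ∩ {C,G,T} = {G} (intersection, +0)
AT@5: {G} ∪ {C} = {C,G} (union, +1)
IS@5: {A} ∩ {A} = {A} (intersection, +0)
INS@5: {A} ∩ {A} = {A} (intersection, +0)
AINST@5: {C,G} ∪ {A} = {A,C,G} (union, +1)
AT@6: {G} ∪ {C} = {C,G} (union, +1)
IS@6: {A} ∪ {T} = {A,T} (union, +1)
INS@6: {A,T} ∩ {T} = {T} (intersection, +0)
AINST@6: {C,G} ∪ {T} = {C,G,T} (union, +1)
per-site changes: [3, 2, 3, 2, 3, 2, 3]; total = 18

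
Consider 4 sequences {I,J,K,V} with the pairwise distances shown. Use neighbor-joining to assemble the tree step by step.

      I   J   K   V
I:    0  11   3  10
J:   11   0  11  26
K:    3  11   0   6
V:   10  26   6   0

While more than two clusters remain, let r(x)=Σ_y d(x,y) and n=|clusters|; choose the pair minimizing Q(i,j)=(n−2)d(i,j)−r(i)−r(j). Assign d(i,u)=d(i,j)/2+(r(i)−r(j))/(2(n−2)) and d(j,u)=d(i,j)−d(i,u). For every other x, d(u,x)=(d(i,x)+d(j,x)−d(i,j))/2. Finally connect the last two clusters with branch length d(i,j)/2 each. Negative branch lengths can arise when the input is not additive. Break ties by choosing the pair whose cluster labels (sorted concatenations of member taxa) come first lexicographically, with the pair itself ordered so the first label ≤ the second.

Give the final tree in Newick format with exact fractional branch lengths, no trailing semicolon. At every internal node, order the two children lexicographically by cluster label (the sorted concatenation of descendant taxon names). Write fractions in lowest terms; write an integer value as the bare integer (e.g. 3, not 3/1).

step 1: merge (I,J) at d=11, Q=-50; branch lengths I→-1/2, J→23/2; new cluster IJ
  updated: d(IJ,K)=3/2, d(IJ,V)=25/2
step 2: merge (IJ,K) at d=3/2, Q=-20; branch lengths IJ→4, K→-5/2; new cluster IJK
  updated: d(IJK,V)=17/2
step 3: merge (IJK,V) at d=17/2; branch lengths IJK→17/4, V→17/4; new cluster IJKV
final tree: (((I:-1/2,J:23/2):4,K:-5/2):17/4,V:17/4)
total length: 21

(((I:-1/2,J:23/2):4,K:-5/2):17/4,V:17/4)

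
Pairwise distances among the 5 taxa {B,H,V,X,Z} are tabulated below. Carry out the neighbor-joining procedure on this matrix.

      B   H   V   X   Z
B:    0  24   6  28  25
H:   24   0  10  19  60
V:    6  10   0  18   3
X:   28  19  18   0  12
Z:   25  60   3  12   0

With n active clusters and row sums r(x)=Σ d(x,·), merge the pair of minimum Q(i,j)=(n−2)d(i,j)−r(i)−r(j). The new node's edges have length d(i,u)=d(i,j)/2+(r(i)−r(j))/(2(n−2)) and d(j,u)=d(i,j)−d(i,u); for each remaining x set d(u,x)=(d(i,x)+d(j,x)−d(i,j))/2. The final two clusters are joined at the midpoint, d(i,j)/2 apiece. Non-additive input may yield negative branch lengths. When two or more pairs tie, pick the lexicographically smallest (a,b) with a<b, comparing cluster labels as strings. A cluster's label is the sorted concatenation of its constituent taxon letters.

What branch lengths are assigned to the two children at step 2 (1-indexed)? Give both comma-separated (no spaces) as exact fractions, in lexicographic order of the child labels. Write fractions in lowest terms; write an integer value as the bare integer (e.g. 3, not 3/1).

31/4,65/4

iteration 1: select X,Z (d=12, Q=-141); attach at lengths (13/6, 59/6); label the merged cluster XZ
  updated: d(B,XZ)=41/2, d(H,XZ)=67/2, d(V,XZ)=9/2
iteration 2: select B,H (d=24, Q=-70); attach at lengths (31/4, 65/4); label the merged cluster BH
  updated: d(BH,V)=-4, d(BH,XZ)=15
iteration 3: select BH,V (d=-4, Q=-31/2); attach at lengths (13/4, -29/4); label the merged cluster BHV
  updated: d(BHV,XZ)=47/4
iteration 4: select BHV,XZ (d=47/4); attach at lengths (47/8, 47/8); label the merged cluster BHVXZ
final tree: (((B:31/4,H:65/4):13/4,V:-29/4):47/8,(X:13/6,Z:59/6):47/8)
total length: 175/4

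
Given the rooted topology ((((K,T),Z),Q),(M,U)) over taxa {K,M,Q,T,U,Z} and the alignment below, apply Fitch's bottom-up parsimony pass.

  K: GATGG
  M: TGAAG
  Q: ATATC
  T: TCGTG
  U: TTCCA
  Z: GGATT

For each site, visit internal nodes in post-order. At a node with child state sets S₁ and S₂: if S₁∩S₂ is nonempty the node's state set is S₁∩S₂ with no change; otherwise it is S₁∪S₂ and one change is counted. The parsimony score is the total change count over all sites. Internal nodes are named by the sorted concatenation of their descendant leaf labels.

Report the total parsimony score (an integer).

[col 0] KT: children K:{G}, T:{T} ∪→ {G,T}; cost 1
[col 0] KTZ: children KT:{G,T}, Z:{G} ∩→ {G}; cost 0
[col 0] KQTZ: children KTZ:{G}, Q:{A} ∪→ {A,G}; cost 1
[col 0] MU: children M:{T}, U:{T} ∩→ {T}; cost 0
[col 0] KMQTUZ: children KQTZ:{A,G}, MU:{T} ∪→ {A,G,T}; cost 1
[col 1] KT: children K:{A}, T:{C} ∪→ {A,C}; cost 1
[col 1] KTZ: children KT:{A,C}, Z:{G} ∪→ {A,C,G}; cost 1
[col 1] KQTZ: children KTZ:{A,C,G}, Q:{T} ∪→ {A,C,G,T}; cost 1
[col 1] MU: children M:{G}, U:{T} ∪→ {G,T}; cost 1
[col 1] KMQTUZ: children KQTZ:{A,C,G,T}, MU:{G,T} ∩→ {G,T}; cost 0
[col 2] KT: children K:{T}, T:{G} ∪→ {G,T}; cost 1
[col 2] KTZ: children KT:{G,T}, Z:{A} ∪→ {A,G,T}; cost 1
[col 2] KQTZ: children KTZ:{A,G,T}, Q:{A} ∩→ {A}; cost 0
[col 2] MU: children M:{A}, U:{C} ∪→ {A,C}; cost 1
[col 2] KMQTUZ: children KQTZ:{A}, MU:{A,C} ∩→ {A}; cost 0
[col 3] KT: children K:{G}, T:{T} ∪→ {G,T}; cost 1
[col 3] KTZ: children KT:{G,T}, Z:{T} ∩→ {T}; cost 0
[col 3] KQTZ: children KTZ:{T}, Q:{T} ∩→ {T}; cost 0
[col 3] MU: children M:{A}, U:{C} ∪→ {A,C}; cost 1
[col 3] KMQTUZ: children KQTZ:{T}, MU:{A,C} ∪→ {A,C,T}; cost 1
[col 4] KT: children K:{G}, T:{G} ∩→ {G}; cost 0
[col 4] KTZ: children KT:{G}, Z:{T} ∪→ {G,T}; cost 1
[col 4] KQTZ: children KTZ:{G,T}, Q:{C} ∪→ {C,G,T}; cost 1
[col 4] MU: children M:{G}, U:{A} ∪→ {A,G}; cost 1
[col 4] KMQTUZ: children KQTZ:{C,G,T}, MU:{A,G} ∩→ {G}; cost 0
per-site changes: [3, 4, 3, 3, 3]; total = 16

16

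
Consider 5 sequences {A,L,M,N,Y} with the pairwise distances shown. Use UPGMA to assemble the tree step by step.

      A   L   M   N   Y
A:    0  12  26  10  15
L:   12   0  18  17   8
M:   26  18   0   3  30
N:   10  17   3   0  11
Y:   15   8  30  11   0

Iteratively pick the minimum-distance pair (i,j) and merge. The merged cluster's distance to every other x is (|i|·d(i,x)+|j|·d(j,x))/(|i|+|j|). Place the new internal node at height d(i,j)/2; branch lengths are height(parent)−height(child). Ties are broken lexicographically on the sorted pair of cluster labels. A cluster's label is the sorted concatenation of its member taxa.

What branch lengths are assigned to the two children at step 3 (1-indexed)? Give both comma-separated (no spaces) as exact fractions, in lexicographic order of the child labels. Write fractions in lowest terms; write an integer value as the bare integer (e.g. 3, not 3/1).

step 1: merge (M,N) at d=3; branch lengths M→3/2, N→3/2; new cluster MN
  updated: d(A,MN)=18, d(L,MN)=35/2, d(MN,Y)=41/2
step 2: merge (L,Y) at d=8; branch lengths L→4, Y→4; new cluster LY
  updated: d(A,LY)=27/2, d(LY,MN)=19
step 3: merge (A,LY) at d=27/2; branch lengths A→27/4, LY→11/4; new cluster ALY
  updated: d(ALY,MN)=56/3
step 4: merge (ALY,MN) at d=56/3; branch lengths ALY→31/12, MN→47/6; new cluster ALMNY
final tree: ((A:27/4,(L:4,Y:4):11/4):31/12,(M:3/2,N:3/2):47/6)
total length: 371/12

27/4,11/4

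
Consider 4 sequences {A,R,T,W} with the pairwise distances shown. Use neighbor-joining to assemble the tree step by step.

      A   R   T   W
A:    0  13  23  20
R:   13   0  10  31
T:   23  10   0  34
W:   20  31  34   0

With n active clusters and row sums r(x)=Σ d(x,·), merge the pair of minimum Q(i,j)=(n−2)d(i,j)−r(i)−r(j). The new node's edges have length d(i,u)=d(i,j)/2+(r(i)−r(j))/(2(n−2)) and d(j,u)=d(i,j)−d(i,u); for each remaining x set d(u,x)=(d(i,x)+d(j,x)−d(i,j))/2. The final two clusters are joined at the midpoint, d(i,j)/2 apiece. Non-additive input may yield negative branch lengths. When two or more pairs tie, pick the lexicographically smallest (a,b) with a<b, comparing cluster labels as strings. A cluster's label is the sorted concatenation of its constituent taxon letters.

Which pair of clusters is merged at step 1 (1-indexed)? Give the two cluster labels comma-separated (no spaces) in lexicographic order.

A,W

1. join A+W (d=20, Q=-101) ⇒ AW; edges |A|=11/4, |W|=69/4
  updated: d(AW,R)=12, d(AW,T)=37/2
2. join AW+R (d=12, Q=-81/2) ⇒ ARW; edges |AW|=41/4, |R|=7/4
  updated: d(ARW,T)=33/4
3. join ARW+T (d=33/4) ⇒ ARTW; edges |ARW|=33/8, |T|=33/8
final tree: (((A:11/4,W:69/4):41/4,R:7/4):33/8,T:33/8)
total length: 161/4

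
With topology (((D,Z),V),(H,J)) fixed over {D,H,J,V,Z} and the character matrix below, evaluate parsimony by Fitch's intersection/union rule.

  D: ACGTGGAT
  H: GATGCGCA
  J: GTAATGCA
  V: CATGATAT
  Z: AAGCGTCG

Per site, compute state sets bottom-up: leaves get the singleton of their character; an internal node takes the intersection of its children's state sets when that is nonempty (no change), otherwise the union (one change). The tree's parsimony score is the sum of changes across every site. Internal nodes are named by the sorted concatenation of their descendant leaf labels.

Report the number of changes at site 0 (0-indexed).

[col 0] DZ: children D:{A}, Z:{A} ∩→ {A}; cost 0
[col 0] DVZ: children DZ:{A}, V:{C} ∪→ {A,C}; cost 1
[col 0] HJ: children H:{G}, J:{G} ∩→ {G}; cost 0
[col 0] DHJVZ: children DVZ:{A,C}, HJ:{G} ∪→ {A,C,G}; cost 1
[col 1] DZ: children D:{C}, Z:{A} ∪→ {A,C}; cost 1
[col 1] DVZ: children DZ:{A,C}, V:{A} ∩→ {A}; cost 0
[col 1] HJ: children H:{A}, J:{T} ∪→ {A,T}; cost 1
[col 1] DHJVZ: children DVZ:{A}, HJ:{A,T} ∩→ {A}; cost 0
[col 2] DZ: children D:{G}, Z:{G} ∩→ {G}; cost 0
[col 2] DVZ: children DZ:{G}, V:{T} ∪→ {G,T}; cost 1
[col 2] HJ: children H:{T}, J:{A} ∪→ {A,T}; cost 1
[col 2] DHJVZ: children DVZ:{G,T}, HJ:{A,T} ∩→ {T}; cost 0
[col 3] DZ: children D:{T}, Z:{C} ∪→ {C,T}; cost 1
[col 3] DVZ: children DZ:{C,T}, V:{G} ∪→ {C,G,T}; cost 1
[col 3] HJ: children H:{G}, J:{A} ∪→ {A,G}; cost 1
[col 3] DHJVZ: children DVZ:{C,G,T}, HJ:{A,G} ∩→ {G}; cost 0
[col 4] DZ: children D:{G}, Z:{G} ∩→ {G}; cost 0
[col 4] DVZ: children DZ:{G}, V:{A} ∪→ {A,G}; cost 1
[col 4] HJ: children H:{C}, J:{T} ∪→ {C,T}; cost 1
[col 4] DHJVZ: children DVZ:{A,G}, HJ:{C,T} ∪→ {A,C,G,T}; cost 1
[col 5] DZ: children D:{G}, Z:{T} ∪→ {G,T}; cost 1
[col 5] DVZ: children DZ:{G,T}, V:{T} ∩→ {T}; cost 0
[col 5] HJ: children H:{G}, J:{G} ∩→ {G}; cost 0
[col 5] DHJVZ: children DVZ:{T}, HJ:{G} ∪→ {G,T}; cost 1
[col 6] DZ: children D:{A}, Z:{C} ∪→ {A,C}; cost 1
[col 6] DVZ: children DZ:{A,C}, V:{A} ∩→ {A}; cost 0
[col 6] HJ: children H:{C}, J:{C} ∩→ {C}; cost 0
[col 6] DHJVZ: children DVZ:{A}, HJ:{C} ∪→ {A,C}; cost 1
[col 7] DZ: children D:{T}, Z:{G} ∪→ {G,T}; cost 1
[col 7] DVZ: children DZ:{G,T}, V:{T} ∩→ {T}; cost 0
[col 7] HJ: children H:{A}, J:{A} ∩→ {A}; cost 0
[col 7] DHJVZ: children DVZ:{T}, HJ:{A} ∪→ {A,T}; cost 1
per-site changes: [2, 2, 2, 3, 3, 2, 2, 2]; total = 18

2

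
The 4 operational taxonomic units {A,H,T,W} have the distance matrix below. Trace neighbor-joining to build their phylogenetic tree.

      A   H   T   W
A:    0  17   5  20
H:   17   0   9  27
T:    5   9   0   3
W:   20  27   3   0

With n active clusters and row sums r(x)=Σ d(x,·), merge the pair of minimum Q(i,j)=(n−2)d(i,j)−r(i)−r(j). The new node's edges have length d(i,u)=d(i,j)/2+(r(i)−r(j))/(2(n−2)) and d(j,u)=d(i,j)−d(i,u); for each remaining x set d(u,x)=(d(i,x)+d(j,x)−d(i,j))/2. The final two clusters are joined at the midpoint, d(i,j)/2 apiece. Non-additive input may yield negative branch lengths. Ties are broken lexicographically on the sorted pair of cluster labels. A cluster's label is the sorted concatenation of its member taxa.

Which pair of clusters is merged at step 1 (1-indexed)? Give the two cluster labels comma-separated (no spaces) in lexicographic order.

A,H

iteration 1: select A,H (d=17, Q=-61); attach at lengths (23/4, 45/4); label the merged cluster AH
  updated: d(AH,T)=-3/2, d(AH,W)=15
iteration 2: select AH,T (d=-3/2, Q=-33/2); attach at lengths (21/4, -27/4); label the merged cluster AHT
  updated: d(AHT,W)=39/4
iteration 3: select AHT,W (d=39/4); attach at lengths (39/8, 39/8); label the merged cluster AHTW
final tree: (((A:23/4,H:45/4):21/4,T:-27/4):39/8,W:39/8)
total length: 101/4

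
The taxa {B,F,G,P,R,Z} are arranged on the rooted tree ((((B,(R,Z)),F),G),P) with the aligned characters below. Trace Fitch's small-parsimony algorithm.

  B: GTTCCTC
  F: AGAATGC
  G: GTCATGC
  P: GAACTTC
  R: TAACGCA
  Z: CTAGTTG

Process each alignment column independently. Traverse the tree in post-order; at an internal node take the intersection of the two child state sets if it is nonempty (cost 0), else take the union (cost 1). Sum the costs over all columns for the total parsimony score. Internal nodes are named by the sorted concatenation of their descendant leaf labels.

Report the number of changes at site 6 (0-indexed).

[col 0] RZ: children R:{T}, Z:{C} ∪→ {C,T}; cost 1
[col 0] BRZ: children B:{G}, RZ:{C,T} ∪→ {C,G,T}; cost 1
[col 0] BFRZ: children BRZ:{C,G,T}, F:{A} ∪→ {A,C,G,T}; cost 1
[col 0] BFGRZ: children BFRZ:{A,C,G,T}, G:{G} ∩→ {G}; cost 0
[col 0] BFGPRZ: children BFGRZ:{G}, P:{G} ∩→ {G}; cost 0
[col 1] RZ: children R:{A}, Z:{T} ∪→ {A,T}; cost 1
[col 1] BRZ: children B:{T}, RZ:{A,T} ∩→ {T}; cost 0
[col 1] BFRZ: children BRZ:{T}, F:{G} ∪→ {G,T}; cost 1
[col 1] BFGRZ: children BFRZ:{G,T}, G:{T} ∩→ {T}; cost 0
[col 1] BFGPRZ: children BFGRZ:{T}, P:{A} ∪→ {A,T}; cost 1
[col 2] RZ: children R:{A}, Z:{A} ∩→ {A}; cost 0
[col 2] BRZ: children B:{T}, RZ:{A} ∪→ {A,T}; cost 1
[col 2] BFRZ: children BRZ:{A,T}, F:{A} ∩→ {A}; cost 0
[col 2] BFGRZ: children BFRZ:{A}, G:{C} ∪→ {A,C}; cost 1
[col 2] BFGPRZ: children BFGRZ:{A,C}, P:{A} ∩→ {A}; cost 0
[col 3] RZ: children R:{C}, Z:{G} ∪→ {C,G}; cost 1
[col 3] BRZ: children B:{C}, RZ:{C,G} ∩→ {C}; cost 0
[col 3] BFRZ: children BRZ:{C}, F:{A} ∪→ {A,C}; cost 1
[col 3] BFGRZ: children BFRZ:{A,C}, G:{A} ∩→ {A}; cost 0
[col 3] BFGPRZ: children BFGRZ:{A}, P:{C} ∪→ {A,C}; cost 1
[col 4] RZ: children R:{G}, Z:{T} ∪→ {G,T}; cost 1
[col 4] BRZ: children B:{C}, RZ:{G,T} ∪→ {C,G,T}; cost 1
[col 4] BFRZ: children BRZ:{C,G,T}, F:{T} ∩→ {T}; cost 0
[col 4] BFGRZ: children BFRZ:{T}, G:{T} ∩→ {T}; cost 0
[col 4] BFGPRZ: children BFGRZ:{T}, P:{T} ∩→ {T}; cost 0
[col 5] RZ: children R:{C}, Z:{T} ∪→ {C,T}; cost 1
[col 5] BRZ: children B:{T}, RZ:{C,T} ∩→ {T}; cost 0
[col 5] BFRZ: children BRZ:{T}, F:{G} ∪→ {G,T}; cost 1
[col 5] BFGRZ: children BFRZ:{G,T}, G:{G} ∩→ {G}; cost 0
[col 5] BFGPRZ: children BFGRZ:{G}, P:{T} ∪→ {G,T}; cost 1
[col 6] RZ: children R:{A}, Z:{G} ∪→ {A,G}; cost 1
[col 6] BRZ: children B:{C}, RZ:{A,G} ∪→ {A,C,G}; cost 1
[col 6] BFRZ: children BRZ:{A,C,G}, F:{C} ∩→ {C}; cost 0
[col 6] BFGRZ: children BFRZ:{C}, G:{C} ∩→ {C}; cost 0
[col 6] BFGPRZ: children BFGRZ:{C}, P:{C} ∩→ {C}; cost 0
per-site changes: [3, 3, 2, 3, 2, 3, 2]; total = 18

2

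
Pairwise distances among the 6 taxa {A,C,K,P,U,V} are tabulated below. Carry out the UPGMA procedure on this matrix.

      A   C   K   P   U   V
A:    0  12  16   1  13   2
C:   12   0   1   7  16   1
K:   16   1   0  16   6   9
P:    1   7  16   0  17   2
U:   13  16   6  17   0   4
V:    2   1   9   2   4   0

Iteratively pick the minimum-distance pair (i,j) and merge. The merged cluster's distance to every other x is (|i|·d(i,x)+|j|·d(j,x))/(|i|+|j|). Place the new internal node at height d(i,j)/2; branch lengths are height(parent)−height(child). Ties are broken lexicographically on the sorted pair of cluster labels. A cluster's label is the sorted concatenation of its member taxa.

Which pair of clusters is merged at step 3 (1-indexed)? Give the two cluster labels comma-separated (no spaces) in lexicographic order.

1. join A+P (d=1) ⇒ AP; edges |A|=1/2, |P|=1/2
  updated: d(AP,C)=19/2, d(AP,K)=16, d(AP,U)=15, d(AP,V)=2
2. join C+K (d=1) ⇒ CK; edges |C|=1/2, |K|=1/2
  updated: d(AP,CK)=51/4, d(CK,U)=11, d(CK,V)=5
3. join AP+V (d=2) ⇒ APV; edges |AP|=1/2, |V|=1
  updated: d(APV,CK)=61/6, d(APV,U)=34/3
4. join APV+CK (d=61/6) ⇒ ACKPV; edges |APV|=49/12, |CK|=55/12
  updated: d(ACKPV,U)=56/5
5. join ACKPV+U (d=56/5) ⇒ ACKPUV; edges |ACKPV|=31/60, |U|=28/5
final tree: ((((A:1/2,P:1/2):1/2,V:1):49/12,(C:1/2,K:1/2):55/12):31/60,U:28/5)
total length: 1097/60

AP,V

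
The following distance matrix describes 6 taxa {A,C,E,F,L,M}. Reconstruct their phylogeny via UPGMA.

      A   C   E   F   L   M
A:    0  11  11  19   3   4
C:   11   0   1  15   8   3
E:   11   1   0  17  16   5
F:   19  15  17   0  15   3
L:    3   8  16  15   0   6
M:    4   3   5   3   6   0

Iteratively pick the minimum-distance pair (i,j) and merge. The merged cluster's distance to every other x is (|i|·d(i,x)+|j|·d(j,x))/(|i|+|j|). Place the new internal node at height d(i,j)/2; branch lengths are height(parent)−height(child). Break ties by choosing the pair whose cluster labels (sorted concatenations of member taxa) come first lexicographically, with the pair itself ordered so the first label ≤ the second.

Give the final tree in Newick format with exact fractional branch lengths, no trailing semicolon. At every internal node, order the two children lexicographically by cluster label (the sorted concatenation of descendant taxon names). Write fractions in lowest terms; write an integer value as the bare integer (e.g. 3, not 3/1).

((A:3/2,L:3/2):33/8,((C:1/2,E:1/2):9/2,(F:3/2,M:3/2):7/2):5/8)

iteration 1: select C,E (d=1); attach at lengths (1/2, 1/2); label the merged cluster CE
  updated: d(A,CE)=11, d(CE,F)=16, d(CE,L)=12, d(CE,M)=4
iteration 2: select A,L (d=3); attach at lengths (3/2, 3/2); label the merged cluster AL
  updated: d(AL,CE)=23/2, d(AL,F)=17, d(AL,M)=5
iteration 3: select F,M (d=3); attach at lengths (3/2, 3/2); label the merged cluster FM
  updated: d(AL,FM)=11, d(CE,FM)=10
iteration 4: select CE,FM (d=10); attach at lengths (9/2, 7/2); label the merged cluster CEFM
  updated: d(AL,CEFM)=45/4
iteration 5: select AL,CEFM (d=45/4); attach at lengths (33/8, 5/8); label the merged cluster ACEFLM
final tree: ((A:3/2,L:3/2):33/8,((C:1/2,E:1/2):9/2,(F:3/2,M:3/2):7/2):5/8)
total length: 79/4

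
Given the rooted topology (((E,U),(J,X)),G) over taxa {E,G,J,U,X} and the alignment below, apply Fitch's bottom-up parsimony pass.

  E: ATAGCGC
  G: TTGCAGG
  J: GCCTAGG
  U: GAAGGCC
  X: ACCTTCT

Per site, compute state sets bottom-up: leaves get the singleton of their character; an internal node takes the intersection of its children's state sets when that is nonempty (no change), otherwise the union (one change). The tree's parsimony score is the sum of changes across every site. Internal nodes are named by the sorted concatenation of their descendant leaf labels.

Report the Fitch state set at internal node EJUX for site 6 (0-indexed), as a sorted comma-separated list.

C,G,T

EU@0: {A} ∪ {G} = {A,G} (union, +1)
JX@0: {G} ∪ {A} = {A,G} (union, +1)
EJUX@0: {A,G} ∩ {A,G} = {A,G} (intersection, +0)
EGJUX@0: {A,G} ∪ {T} = {A,G,T} (union, +1)
EU@1: {T} ∪ {A} = {A,T} (union, +1)
JX@1: {C} ∩ {C} = {C} (intersection, +0)
EJUX@1: {A,T} ∪ {C} = {A,C,T} (union, +1)
EGJUX@1: {A,C,T} ∩ {T} = {T} (intersection, +0)
EU@2: {A} ∩ {A} = {A} (intersection, +0)
JX@2: {C} ∩ {C} = {C} (intersection, +0)
EJUX@2: {A} ∪ {C} = {A,C} (union, +1)
EGJUX@2: {A,C} ∪ {G} = {A,C,G} (union, +1)
EU@3: {G} ∩ {G} = {G} (intersection, +0)
JX@3: {T} ∩ {T} = {T} (intersection, +0)
EJUX@3: {G} ∪ {T} = {G,T} (union, +1)
EGJUX@3: {G,T} ∪ {C} = {C,G,T} (union, +1)
EU@4: {C} ∪ {G} = {C,G} (union, +1)
JX@4: {A} ∪ {T} = {A,T} (union, +1)
EJUX@4: {C,G} ∪ {A,T} = {A,C,G,T} (union, +1)
EGJUX@4: {A,C,G,T} ∩ {A} = {A} (intersection, +0)
EU@5: {G} ∪ {C} = {C,G} (union, +1)
JX@5: {G} ∪ {C} = {C,G} (union, +1)
EJUX@5: {C,G} ∩ {C,G} = {C,G} (intersection, +0)
EGJUX@5: {C,G} ∩ {G} = {G} (intersection, +0)
EU@6: {C} ∩ {C} = {C} (intersection, +0)
JX@6: {G} ∪ {T} = {G,T} (union, +1)
EJUX@6: {C} ∪ {G,T} = {C,G,T} (union, +1)
EGJUX@6: {C,G,T} ∩ {G} = {G} (intersection, +0)
per-site changes: [3, 2, 2, 2, 3, 2, 2]; total = 16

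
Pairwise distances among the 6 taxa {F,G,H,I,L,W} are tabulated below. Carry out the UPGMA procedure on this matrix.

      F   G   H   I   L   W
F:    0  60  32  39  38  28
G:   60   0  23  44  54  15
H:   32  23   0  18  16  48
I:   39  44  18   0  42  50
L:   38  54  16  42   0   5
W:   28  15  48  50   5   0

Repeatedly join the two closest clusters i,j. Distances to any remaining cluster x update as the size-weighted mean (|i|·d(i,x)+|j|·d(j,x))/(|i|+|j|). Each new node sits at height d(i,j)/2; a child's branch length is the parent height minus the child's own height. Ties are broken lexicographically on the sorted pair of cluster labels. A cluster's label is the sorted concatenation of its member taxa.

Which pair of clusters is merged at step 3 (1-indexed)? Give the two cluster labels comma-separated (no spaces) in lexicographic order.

1. join L+W (d=5) ⇒ LW; edges |L|=5/2, |W|=5/2
  updated: d(F,LW)=33, d(G,LW)=69/2, d(H,LW)=32, d(I,LW)=46
2. join H+I (d=18) ⇒ HI; edges |H|=9, |I|=9
  updated: d(F,HI)=71/2, d(G,HI)=67/2, d(HI,LW)=39
3. join F+LW (d=33) ⇒ FLW; edges |F|=33/2, |LW|=14
  updated: d(FLW,G)=43, d(FLW,HI)=227/6
4. join G+HI (d=67/2) ⇒ GHI; edges |G|=67/4, |HI|=31/4
  updated: d(FLW,GHI)=356/9
5. join FLW+GHI (d=356/9) ⇒ FGHILW; edges |FLW|=59/18, |GHI|=109/36
final tree: ((F:33/2,(L:5/2,W:5/2):14):59/18,(G:67/4,(H:9,I:9):31/4):109/36)
total length: 3035/36

F,LW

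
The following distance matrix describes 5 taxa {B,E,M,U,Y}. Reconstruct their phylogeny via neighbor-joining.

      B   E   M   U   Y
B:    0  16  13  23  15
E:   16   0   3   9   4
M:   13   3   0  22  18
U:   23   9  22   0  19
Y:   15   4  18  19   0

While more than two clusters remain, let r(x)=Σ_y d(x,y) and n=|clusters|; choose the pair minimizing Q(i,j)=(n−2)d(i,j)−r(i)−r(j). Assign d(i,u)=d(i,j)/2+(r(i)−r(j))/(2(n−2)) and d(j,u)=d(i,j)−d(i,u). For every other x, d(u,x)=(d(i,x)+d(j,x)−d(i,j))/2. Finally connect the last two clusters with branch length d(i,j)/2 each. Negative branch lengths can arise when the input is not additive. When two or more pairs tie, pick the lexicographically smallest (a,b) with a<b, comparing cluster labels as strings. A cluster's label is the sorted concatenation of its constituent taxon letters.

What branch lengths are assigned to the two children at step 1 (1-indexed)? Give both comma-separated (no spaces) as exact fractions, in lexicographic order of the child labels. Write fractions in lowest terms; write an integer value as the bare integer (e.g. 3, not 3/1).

25/3,14/3

1. join B+M (d=13, Q=-84) ⇒ BM; edges |B|=25/3, |M|=14/3
  updated: d(BM,E)=3, d(BM,U)=16, d(BM,Y)=10
2. join BM+Y (d=10, Q=-42) ⇒ BMY; edges |BM|=4, |Y|=6
  updated: d(BMY,E)=-3/2, d(BMY,U)=25/2
3. join BMY+E (d=-3/2, Q=-20) ⇒ BEMY; edges |BMY|=1, |E|=-5/2
  updated: d(BEMY,U)=23/2
4. join BEMY+U (d=23/2) ⇒ BEMUY; edges |BEMY|=23/4, |U|=23/4
final tree: ((((B:25/3,M:14/3):4,Y:6):1,E:-5/2):23/4,U:23/4)
total length: 33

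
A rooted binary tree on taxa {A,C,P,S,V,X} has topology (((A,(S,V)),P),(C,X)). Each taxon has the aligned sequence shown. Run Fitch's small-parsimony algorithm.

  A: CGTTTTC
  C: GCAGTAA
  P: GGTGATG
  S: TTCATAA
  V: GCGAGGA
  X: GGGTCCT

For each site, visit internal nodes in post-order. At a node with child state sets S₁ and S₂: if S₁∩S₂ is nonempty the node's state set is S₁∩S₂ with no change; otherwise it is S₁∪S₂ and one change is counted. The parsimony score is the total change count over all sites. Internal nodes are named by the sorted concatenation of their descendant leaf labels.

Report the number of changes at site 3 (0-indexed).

SV@0: {T} ∪ {G} = {G,T} (union, +1)
ASV@0: {C} ∪ {G,T} = {C,G,T} (union, +1)
APSV@0: {C,G,T} ∩ {G} = {G} (intersection, +0)
CX@0: {G} ∩ {G} = {G} (intersection, +0)
ACPSVX@0: {G} ∩ {G} = {G} (intersection, +0)
SV@1: {T} ∪ {C} = {C,T} (union, +1)
ASV@1: {G} ∪ {C,T} = {C,G,T} (union, +1)
APSV@1: {C,G,T} ∩ {G} = {G} (intersection, +0)
CX@1: {C} ∪ {G} = {C,G} (union, +1)
ACPSVX@1: {G} ∩ {C,G} = {G} (intersection, +0)
SV@2: {C} ∪ {G} = {C,G} (union, +1)
ASV@2: {T} ∪ {C,G} = {C,G,T} (union, +1)
APSV@2: {C,G,T} ∩ {T} = {T} (intersection, +0)
CX@2: {A} ∪ {G} = {A,G} (union, +1)
ACPSVX@2: {T} ∪ {A,G} = {A,G,T} (union, +1)
SV@3: {A} ∩ {A} = {A} (intersection, +0)
ASV@3: {T} ∪ {A} = {A,T} (union, +1)
APSV@3: {A,T} ∪ {G} = {A,G,T} (union, +1)
CX@3: {G} ∪ {T} = {G,T} (union, +1)
ACPSVX@3: {A,G,T} ∩ {G,T} = {G,T} (intersection, +0)
SV@4: {T} ∪ {G} = {G,T} (union, +1)
ASV@4: {T} ∩ {G,T} = {T} (intersection, +0)
APSV@4: {T} ∪ {A} = {A,T} (union, +1)
CX@4: {T} ∪ {C} = {C,T} (union, +1)
ACPSVX@4: {A,T} ∩ {C,T} = {T} (intersection, +0)
SV@5: {A} ∪ {G} = {A,G} (union, +1)
ASV@5: {T} ∪ {A,G} = {A,G,T} (union, +1)
APSV@5: {A,G,T} ∩ {T} = {T} (intersection, +0)
CX@5: {A} ∪ {C} = {A,C} (union, +1)
ACPSVX@5: {T} ∪ {A,C} = {A,C,T} (union, +1)
SV@6: {A} ∩ {A} = {A} (intersection, +0)
ASV@6: {C} ∪ {A} = {A,C} (union, +1)
APSV@6: {A,C} ∪ {G} = {A,C,G} (union, +1)
CX@6: {A} ∪ {T} = {A,T} (union, +1)
ACPSVX@6: {A,C,G} ∩ {A,T} = {A} (intersection, +0)
per-site changes: [2, 3, 4, 3, 3, 4, 3]; total = 22

3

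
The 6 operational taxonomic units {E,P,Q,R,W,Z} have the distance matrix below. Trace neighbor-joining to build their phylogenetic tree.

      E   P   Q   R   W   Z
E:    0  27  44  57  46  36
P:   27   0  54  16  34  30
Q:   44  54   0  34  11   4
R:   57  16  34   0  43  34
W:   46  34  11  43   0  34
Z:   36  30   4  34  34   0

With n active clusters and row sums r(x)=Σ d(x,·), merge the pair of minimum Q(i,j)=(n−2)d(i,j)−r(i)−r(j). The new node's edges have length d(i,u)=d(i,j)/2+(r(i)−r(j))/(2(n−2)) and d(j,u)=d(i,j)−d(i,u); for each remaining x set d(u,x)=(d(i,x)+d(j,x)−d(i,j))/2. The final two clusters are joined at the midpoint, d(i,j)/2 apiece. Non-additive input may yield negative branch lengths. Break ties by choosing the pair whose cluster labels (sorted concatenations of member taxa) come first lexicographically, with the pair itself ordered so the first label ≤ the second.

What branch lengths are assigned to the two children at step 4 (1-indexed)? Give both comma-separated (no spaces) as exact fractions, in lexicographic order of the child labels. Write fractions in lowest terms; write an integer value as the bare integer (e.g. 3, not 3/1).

129/16,137/16

iteration 1: select P,R (d=16, Q=-281); attach at lengths (41/8, 87/8); label the merged cluster PR
  updated: d(E,PR)=34, d(PR,Q)=36, d(PR,W)=61/2, d(PR,Z)=24
iteration 2: select Q,W (d=11, Q=-367/2); attach at lengths (13/12, 119/12); label the merged cluster QW
  updated: d(E,QW)=79/2, d(PR,QW)=111/4, d(QW,Z)=27/2
iteration 3: select E,PR (d=34, Q=-509/4); attach at lengths (367/16, 177/16); label the merged cluster EPR
  updated: d(EPR,QW)=133/8, d(EPR,Z)=13
iteration 4: select EPR,QW (d=133/8, Q=-345/8); attach at lengths (129/16, 137/16); label the merged cluster EPQRW
  updated: d(EPQRW,Z)=79/16
iteration 5: select EPQRW,Z (d=79/16); attach at lengths (79/32, 79/32); label the merged cluster EPQRWZ
final tree: (((E:367/16,(P:41/8,R:87/8):177/16):129/16,(Q:13/12,W:119/12):137/16):79/32,Z:79/32)
total length: 1321/16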